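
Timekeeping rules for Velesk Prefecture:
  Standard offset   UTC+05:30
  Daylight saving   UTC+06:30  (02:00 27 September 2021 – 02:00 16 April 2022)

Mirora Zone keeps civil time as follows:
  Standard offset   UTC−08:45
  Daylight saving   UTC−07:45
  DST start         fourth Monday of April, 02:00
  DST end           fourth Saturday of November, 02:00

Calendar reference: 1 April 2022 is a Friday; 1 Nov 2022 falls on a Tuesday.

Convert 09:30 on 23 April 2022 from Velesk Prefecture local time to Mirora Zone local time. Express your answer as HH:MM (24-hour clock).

19:15

23 April 2022 does not fall between 27 September 2021 and 16 April 2022, so daylight saving is not in effect and Velesk Prefecture is at UTC+05:30.
09:30 Velesk Prefecture − 5h30m = 04:00 UTC.
1 April 2022 is a Friday, so the first Monday is April 4 and the fourth is April 25.
1 November 2022 is a Tuesday, so the first Saturday is November 5 and the fourth is November 26.
At the standard offset (UTC−08:45), 04:00 UTC − 8h45m = 19:15 Mirora Zone standard time (rolling into the previous day, 22 April 2022).
Daylight saving runs 25 April – 26 November; the standard-time date in Mirora Zone, 22 April 2022, is outside that window, so Mirora Zone is on standard time at UTC−08:45.
04:00 UTC − 8h45m = 19:15 Mirora Zone (rolling into the previous day, 22 April 2022).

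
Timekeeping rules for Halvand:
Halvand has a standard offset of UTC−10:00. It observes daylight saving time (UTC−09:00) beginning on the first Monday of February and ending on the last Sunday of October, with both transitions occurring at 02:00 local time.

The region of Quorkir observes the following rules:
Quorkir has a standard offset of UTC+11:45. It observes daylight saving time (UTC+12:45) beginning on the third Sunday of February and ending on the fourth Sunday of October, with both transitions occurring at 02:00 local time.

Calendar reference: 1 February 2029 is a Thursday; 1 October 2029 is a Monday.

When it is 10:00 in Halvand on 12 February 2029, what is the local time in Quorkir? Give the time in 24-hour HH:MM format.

06:45

1 February 2029 is a Thursday, so the first Monday is February 5.
1 October 2029 is a Monday, so Sundays fall on 7, 14, 21, 28; the last is October 28.
12 February 2029 lies within the daylight-saving period (5 February – 28 October), so Halvand is on daylight time, UTC−09:00.
10:00 Halvand + 9h = 19:00 UTC.
1 February 2029 is a Thursday, so the first Sunday is February 4 and the third is February 18.
1 October 2029 is a Monday, so the first Sunday is October 7 and the fourth is October 28.
At the standard offset (UTC+11:45), 19:00 UTC + 11h45m = 06:45 Quorkir standard time (rolling into the next day, 13 February 2029).
The standard-time date in Quorkir, 13 February 2029, does not fall between 18 February and 28 October, so daylight saving is not in effect and Quorkir is at UTC+11:45.
19:00 UTC + 11h45m = 06:45 Quorkir (rolling into the next day, 13 February 2029).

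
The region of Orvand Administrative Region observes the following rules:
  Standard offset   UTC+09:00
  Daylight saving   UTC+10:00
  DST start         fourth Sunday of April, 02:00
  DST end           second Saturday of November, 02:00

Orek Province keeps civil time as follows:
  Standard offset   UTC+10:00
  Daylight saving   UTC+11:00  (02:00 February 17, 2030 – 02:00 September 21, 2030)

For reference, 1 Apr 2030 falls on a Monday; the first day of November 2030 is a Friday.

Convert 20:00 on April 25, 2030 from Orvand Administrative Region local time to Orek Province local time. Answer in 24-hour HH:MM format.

22:00

1 April 2030 is a Monday, so the first Sunday is April 7 and the fourth is April 28.
1 November 2030 is a Friday, so the first Saturday is November 2 and the second is November 9.
April 25, 2030 is outside the daylight-saving period (28 April – 9 November), so Orvand Administrative Region is on standard time, UTC+09:00.
20:00 Orvand Administrative Region − 9h = 11:00 UTC.
At the standard offset (UTC+10:00), 11:00 UTC + 10h = 21:00 Orek Province standard time.
The standard-time date in Orek Province, April 25, 2030, falls between 17 February and 21 September, so daylight saving is in effect and Orek Province is at UTC+11:00.
11:00 UTC + 11h = 22:00 Orek Province.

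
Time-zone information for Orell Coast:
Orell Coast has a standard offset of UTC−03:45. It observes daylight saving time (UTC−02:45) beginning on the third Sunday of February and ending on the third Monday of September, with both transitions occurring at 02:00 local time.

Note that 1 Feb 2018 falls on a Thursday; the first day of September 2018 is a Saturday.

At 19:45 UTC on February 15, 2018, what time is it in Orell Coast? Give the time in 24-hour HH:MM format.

16:00

1 February 2018 is a Thursday, so the first Sunday is February 4 and the third is February 18.
1 September 2018 is a Saturday, so the first Monday is September 3 and the third is September 17.
At the standard offset (UTC−03:45), 19:45 UTC − 3h45m = 16:00 Orell Coast standard time.
The standard-time date in Orell Coast, February 15, 2018, does not fall between 18 February and 17 September, so daylight saving is not in effect and Orell Coast is at UTC−03:45.
19:45 UTC − 3h45m = 16:00 local.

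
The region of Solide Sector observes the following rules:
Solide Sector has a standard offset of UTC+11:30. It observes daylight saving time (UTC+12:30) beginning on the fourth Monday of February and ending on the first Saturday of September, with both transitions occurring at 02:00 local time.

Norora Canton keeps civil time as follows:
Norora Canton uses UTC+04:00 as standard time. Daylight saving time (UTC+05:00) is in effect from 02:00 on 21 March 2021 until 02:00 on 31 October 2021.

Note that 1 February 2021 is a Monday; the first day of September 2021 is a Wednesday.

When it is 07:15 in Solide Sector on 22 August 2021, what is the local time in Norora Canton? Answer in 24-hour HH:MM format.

23:45

1 February 2021 is a Monday, so the first Monday is February 1 and the fourth is February 22.
1 September 2021 is a Wednesday, so the first Saturday is September 4.
22 August 2021 falls between 22 February and 4 September, so daylight saving is in effect and Solide Sector is at UTC+12:30.
07:15 Solide Sector − 12h30m = 18:45 UTC (rolling into the previous day, 21 August 2021).
At the standard offset (UTC+04:00), 18:45 UTC + 4h = 22:45 Norora Canton standard time.
The standard-time date in Norora Canton, 21 August 2021, lies within the daylight-saving period (21 March – 31 October), so Norora Canton is on daylight time, UTC+05:00.
18:45 UTC + 5h = 23:45 Norora Canton.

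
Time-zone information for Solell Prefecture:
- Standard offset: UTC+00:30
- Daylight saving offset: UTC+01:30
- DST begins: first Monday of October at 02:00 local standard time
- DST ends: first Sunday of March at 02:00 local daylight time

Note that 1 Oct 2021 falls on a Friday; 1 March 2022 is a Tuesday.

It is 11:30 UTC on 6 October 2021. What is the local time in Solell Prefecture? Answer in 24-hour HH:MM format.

1 October 2021 is a Friday, so the first Monday is October 4.
1 March 2022 is a Tuesday, so the first Sunday is March 6.
At the standard offset (UTC+00:30), 11:30 UTC + 0h30m = 12:00 Solell Prefecture standard time.
Daylight saving runs 4 October 2021 – 6 March 2022; the standard-time date in Solell Prefecture, 6 October 2021, is inside that window, so Solell Prefecture is at UTC+01:30.
11:30 UTC + 1h30m = 13:00 local.

13:00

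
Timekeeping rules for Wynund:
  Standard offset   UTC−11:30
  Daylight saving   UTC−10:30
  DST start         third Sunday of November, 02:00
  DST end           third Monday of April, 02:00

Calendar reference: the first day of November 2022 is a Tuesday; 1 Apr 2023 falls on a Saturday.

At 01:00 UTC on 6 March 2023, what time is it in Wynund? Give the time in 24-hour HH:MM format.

14:30

1 November 2022 is a Tuesday, so the first Sunday is November 6 and the third is November 20.
1 April 2023 is a Saturday, so the first Monday is April 3 and the third is April 17.
At the standard offset (UTC−11:30), 01:00 UTC − 11h30m = 13:30 Wynund standard time (rolling into the previous day, 5 March 2023).
The standard-time date in Wynund, 5 March 2023, falls between 20 November 2022 and 17 April 2023, so daylight saving is in effect and Wynund is at UTC−10:30.
01:00 UTC − 10h30m = 14:30 local (rolling into the previous day, 5 March 2023).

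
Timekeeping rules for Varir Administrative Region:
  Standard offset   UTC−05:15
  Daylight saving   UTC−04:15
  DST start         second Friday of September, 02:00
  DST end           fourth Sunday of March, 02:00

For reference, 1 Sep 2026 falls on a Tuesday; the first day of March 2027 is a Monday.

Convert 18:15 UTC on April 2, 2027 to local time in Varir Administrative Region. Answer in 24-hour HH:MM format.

13:00

1 September 2026 is a Tuesday, so the first Friday is September 4 and the second is September 11.
1 March 2027 is a Monday, so the first Sunday is March 7 and the fourth is March 28.
At the standard offset (UTC−05:15), 18:15 UTC − 5h15m = 13:00 Varir Administrative Region standard time.
The standard-time date in Varir Administrative Region, April 2, 2027, does not fall between 11 September 2026 and 28 March 2027, so daylight saving is not in effect and Varir Administrative Region is at UTC−05:15.
18:15 UTC − 5h15m = 13:00 local.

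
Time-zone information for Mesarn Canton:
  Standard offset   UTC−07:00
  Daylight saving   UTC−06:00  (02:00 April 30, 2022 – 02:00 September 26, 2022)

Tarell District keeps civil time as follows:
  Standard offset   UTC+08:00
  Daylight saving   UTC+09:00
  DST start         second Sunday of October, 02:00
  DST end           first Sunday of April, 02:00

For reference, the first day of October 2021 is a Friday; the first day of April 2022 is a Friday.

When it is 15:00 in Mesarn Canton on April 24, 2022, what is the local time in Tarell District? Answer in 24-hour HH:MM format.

April 24, 2022 does not fall between 30 April and 26 September, so daylight saving is not in effect and Mesarn Canton is at UTC−07:00.
15:00 Mesarn Canton + 7h = 22:00 UTC.
1 October 2021 is a Friday, so the first Sunday is October 3 and the second is October 10.
1 April 2022 is a Friday, so the first Sunday is April 3.
At the standard offset (UTC+08:00), 22:00 UTC + 8h = 06:00 Tarell District standard time (rolling into the next day, 25 April 2022).
Daylight saving runs 10 October 2021 – 3 April 2022; the standard-time date in Tarell District, April 25, 2022, is outside that window, so Tarell District is on standard time at UTC+08:00.
22:00 UTC + 8h = 06:00 Tarell District (rolling into the next day, 25 April 2022).

06:00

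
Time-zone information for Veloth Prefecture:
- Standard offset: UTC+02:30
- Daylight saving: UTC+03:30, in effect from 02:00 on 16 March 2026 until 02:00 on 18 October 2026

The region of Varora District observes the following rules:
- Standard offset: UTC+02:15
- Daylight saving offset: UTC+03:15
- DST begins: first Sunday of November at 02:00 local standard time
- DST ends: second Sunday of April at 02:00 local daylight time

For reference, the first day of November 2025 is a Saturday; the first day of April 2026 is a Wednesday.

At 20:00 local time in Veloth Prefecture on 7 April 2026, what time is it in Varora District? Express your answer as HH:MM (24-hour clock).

7 April 2026 lies within the daylight-saving period (16 March – 18 October), so Veloth Prefecture is on daylight time, UTC+03:30.
20:00 Veloth Prefecture − 3h30m = 16:30 UTC.
1 November 2025 is a Saturday, so the first Sunday is November 2.
1 April 2026 is a Wednesday, so the first Sunday is April 5 and the second is April 12.
At the standard offset (UTC+02:15), 16:30 UTC + 2h15m = 18:45 Varora District standard time.
Daylight saving runs 2 November 2025 – 12 April 2026; the standard-time date in Varora District, 7 April 2026, is inside that window, so Varora District is at UTC+03:15.
16:30 UTC + 3h15m = 19:45 Varora District.

19:45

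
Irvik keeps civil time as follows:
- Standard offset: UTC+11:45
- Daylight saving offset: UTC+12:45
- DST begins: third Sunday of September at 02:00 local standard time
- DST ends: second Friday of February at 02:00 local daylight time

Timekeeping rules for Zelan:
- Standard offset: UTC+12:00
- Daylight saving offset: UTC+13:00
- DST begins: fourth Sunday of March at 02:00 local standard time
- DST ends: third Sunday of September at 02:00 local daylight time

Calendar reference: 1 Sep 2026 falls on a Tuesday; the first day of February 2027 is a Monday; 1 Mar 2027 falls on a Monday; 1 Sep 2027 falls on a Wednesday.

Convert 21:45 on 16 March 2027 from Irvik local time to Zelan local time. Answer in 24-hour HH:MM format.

22:00

1 September 2026 is a Tuesday, so the first Sunday is September 6 and the third is September 20.
1 February 2027 is a Monday, so the first Friday is February 5 and the second is February 12.
16 March 2027 does not fall between 20 September 2026 and 12 February 2027, so daylight saving is not in effect and Irvik is at UTC+11:45.
21:45 Irvik − 11h45m = 10:00 UTC.
1 March 2027 is a Monday, so the first Sunday is March 7 and the fourth is March 28.
1 September 2027 is a Wednesday, so the first Sunday is September 5 and the third is September 19.
At the standard offset (UTC+12:00), 10:00 UTC + 12h = 22:00 Zelan standard time.
The standard-time date in Zelan, 16 March 2027, does not fall between 28 March and 19 September, so daylight saving is not in effect and Zelan is at UTC+12:00.
10:00 UTC + 12h = 22:00 Zelan.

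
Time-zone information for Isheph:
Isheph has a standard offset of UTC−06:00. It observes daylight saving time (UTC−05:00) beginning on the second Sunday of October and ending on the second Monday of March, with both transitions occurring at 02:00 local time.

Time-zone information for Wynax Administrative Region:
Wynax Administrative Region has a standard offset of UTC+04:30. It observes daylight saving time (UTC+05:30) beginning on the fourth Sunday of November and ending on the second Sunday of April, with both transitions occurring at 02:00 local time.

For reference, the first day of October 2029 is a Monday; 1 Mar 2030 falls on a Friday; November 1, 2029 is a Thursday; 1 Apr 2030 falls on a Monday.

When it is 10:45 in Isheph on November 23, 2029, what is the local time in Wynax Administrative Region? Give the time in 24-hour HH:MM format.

20:15

1 October 2029 is a Monday, so the first Sunday is October 7 and the second is October 14.
1 March 2030 is a Friday, so the first Monday is March 4 and the second is March 11.
November 23, 2029 lies within the daylight-saving period (14 October 2029 – 11 March 2030), so Isheph is on daylight time, UTC−05:00.
10:45 Isheph + 5h = 15:45 UTC.
1 November 2029 is a Thursday, so the first Sunday is November 4 and the fourth is November 25.
1 April 2030 is a Monday, so the first Sunday is April 7 and the second is April 14.
At the standard offset (UTC+04:30), 15:45 UTC + 4h30m = 20:15 Wynax Administrative Region standard time.
The standard-time date in Wynax Administrative Region, November 23, 2029, does not fall between 25 November 2029 and 14 April 2030, so daylight saving is not in effect and Wynax Administrative Region is at UTC+04:30.
15:45 UTC + 4h30m = 20:15 Wynax Administrative Region.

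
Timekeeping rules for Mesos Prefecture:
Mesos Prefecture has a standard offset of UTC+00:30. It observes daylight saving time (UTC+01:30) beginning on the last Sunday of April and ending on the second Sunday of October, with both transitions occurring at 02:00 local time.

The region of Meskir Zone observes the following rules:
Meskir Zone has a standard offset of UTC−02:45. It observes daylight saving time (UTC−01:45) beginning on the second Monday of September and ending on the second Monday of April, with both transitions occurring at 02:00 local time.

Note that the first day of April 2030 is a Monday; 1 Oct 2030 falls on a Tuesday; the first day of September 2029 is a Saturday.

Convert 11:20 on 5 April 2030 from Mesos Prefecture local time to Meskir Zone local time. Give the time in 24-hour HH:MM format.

09:05

1 April 2030 is a Monday, so Sundays fall on 7, 14, 21, 28; the last is April 28.
1 October 2030 is a Tuesday, so the first Sunday is October 6 and the second is October 13.
5 April 2030 is outside the daylight-saving period (28 April – 13 October), so Mesos Prefecture is on standard time, UTC+00:30.
11:20 Mesos Prefecture − 0h30m = 10:50 UTC.
1 September 2029 is a Saturday, so the first Monday is September 3 and the second is September 10.
1 April 2030 is a Monday, so the first Monday is April 1 and the second is April 8.
At the standard offset (UTC−02:45), 10:50 UTC − 2h45m = 08:05 Meskir Zone standard time.
The standard-time date in Meskir Zone, 5 April 2030, falls between 10 September 2029 and 8 April 2030, so daylight saving is in effect and Meskir Zone is at UTC−01:45.
10:50 UTC − 1h45m = 09:05 Meskir Zone.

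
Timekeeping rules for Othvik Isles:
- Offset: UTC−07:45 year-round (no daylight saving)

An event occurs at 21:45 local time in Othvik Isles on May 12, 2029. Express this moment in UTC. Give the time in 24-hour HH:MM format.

Othvik Isles stays on UTC−07:45 all year.
21:45 local + 7h45m = 05:30 UTC (rolling into the next day, 13 May 2029).

05:30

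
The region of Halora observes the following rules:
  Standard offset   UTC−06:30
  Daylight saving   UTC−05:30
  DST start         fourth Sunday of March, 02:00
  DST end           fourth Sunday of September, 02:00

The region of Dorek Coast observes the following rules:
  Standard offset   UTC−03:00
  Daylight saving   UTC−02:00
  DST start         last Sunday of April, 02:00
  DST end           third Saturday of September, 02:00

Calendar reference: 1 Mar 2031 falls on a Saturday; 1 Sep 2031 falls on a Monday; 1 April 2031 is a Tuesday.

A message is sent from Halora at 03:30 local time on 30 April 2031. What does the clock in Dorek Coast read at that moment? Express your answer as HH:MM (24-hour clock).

1 March 2031 is a Saturday, so the first Sunday is March 2 and the fourth is March 23.
1 September 2031 is a Monday, so the first Sunday is September 7 and the fourth is September 28.
Daylight saving runs 23 March – 28 September; 30 April 2031 is inside that window, so Halora is at UTC−05:30.
03:30 Halora + 5h30m = 09:00 UTC.
1 April 2031 is a Tuesday, so Sundays fall on 6, 13, 20, 27; the last is April 27.
1 September 2031 is a Monday, so the first Saturday is September 6 and the third is September 20.
At the standard offset (UTC−03:00), 09:00 UTC − 3h = 06:00 Dorek Coast standard time.
Daylight saving runs 27 April – 20 September; the standard-time date in Dorek Coast, 30 April 2031, is inside that window, so Dorek Coast is at UTC−02:00.
09:00 UTC − 2h = 07:00 Dorek Coast.

07:00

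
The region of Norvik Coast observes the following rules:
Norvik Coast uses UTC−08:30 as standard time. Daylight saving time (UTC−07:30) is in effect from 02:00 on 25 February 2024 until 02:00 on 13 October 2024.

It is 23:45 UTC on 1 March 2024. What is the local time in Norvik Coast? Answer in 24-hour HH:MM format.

16:15

At the standard offset (UTC−08:30), 23:45 UTC − 8h30m = 15:15 Norvik Coast standard time.
Daylight saving runs 25 February – 13 October; the standard-time date in Norvik Coast, 1 March 2024, is inside that window, so Norvik Coast is at UTC−07:30.
23:45 UTC − 7h30m = 16:15 local.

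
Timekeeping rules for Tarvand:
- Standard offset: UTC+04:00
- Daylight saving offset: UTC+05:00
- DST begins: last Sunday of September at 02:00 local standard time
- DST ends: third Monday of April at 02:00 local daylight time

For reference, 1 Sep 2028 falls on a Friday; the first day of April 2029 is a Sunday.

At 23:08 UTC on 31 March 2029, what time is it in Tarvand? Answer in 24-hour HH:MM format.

04:08

1 September 2028 is a Friday, so Sundays fall on 3, 10, 17, 24; the last is September 24.
1 April 2029 is a Sunday, so the first Monday is April 2 and the third is April 16.
At the standard offset (UTC+04:00), 23:08 UTC + 4h = 03:08 Tarvand standard time (rolling into the next day, 1 April 2029).
The standard-time date in Tarvand, 1 April 2029, lies within the daylight-saving period (24 September 2028 – 16 April 2029), so Tarvand is on daylight time, UTC+05:00.
23:08 UTC + 5h = 04:08 local (rolling into the next day, 1 April 2029).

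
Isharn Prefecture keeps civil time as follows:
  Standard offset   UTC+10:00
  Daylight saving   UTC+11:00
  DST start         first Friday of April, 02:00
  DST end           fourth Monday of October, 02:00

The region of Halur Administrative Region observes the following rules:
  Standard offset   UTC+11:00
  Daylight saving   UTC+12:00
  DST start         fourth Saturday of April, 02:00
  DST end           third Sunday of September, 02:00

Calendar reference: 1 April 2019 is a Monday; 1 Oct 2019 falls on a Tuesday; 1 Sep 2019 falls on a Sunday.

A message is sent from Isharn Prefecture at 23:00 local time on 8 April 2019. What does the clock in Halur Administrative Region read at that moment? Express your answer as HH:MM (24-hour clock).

23:00

1 April 2019 is a Monday, so the first Friday is April 5.
1 October 2019 is a Tuesday, so the first Monday is October 7 and the fourth is October 28.
Daylight saving runs 5 April – 28 October; 8 April 2019 is inside that window, so Isharn Prefecture is at UTC+11:00.
23:00 Isharn Prefecture − 11h = 12:00 UTC.
1 April 2019 is a Monday, so the first Saturday is April 6 and the fourth is April 27.
1 September 2019 is a Sunday, so the first Sunday is September 1 and the third is September 15.
At the standard offset (UTC+11:00), 12:00 UTC + 11h = 23:00 Halur Administrative Region standard time.
The standard-time date in Halur Administrative Region, 8 April 2019, does not fall between 27 April and 15 September, so daylight saving is not in effect and Halur Administrative Region is at UTC+11:00.
12:00 UTC + 11h = 23:00 Halur Administrative Region.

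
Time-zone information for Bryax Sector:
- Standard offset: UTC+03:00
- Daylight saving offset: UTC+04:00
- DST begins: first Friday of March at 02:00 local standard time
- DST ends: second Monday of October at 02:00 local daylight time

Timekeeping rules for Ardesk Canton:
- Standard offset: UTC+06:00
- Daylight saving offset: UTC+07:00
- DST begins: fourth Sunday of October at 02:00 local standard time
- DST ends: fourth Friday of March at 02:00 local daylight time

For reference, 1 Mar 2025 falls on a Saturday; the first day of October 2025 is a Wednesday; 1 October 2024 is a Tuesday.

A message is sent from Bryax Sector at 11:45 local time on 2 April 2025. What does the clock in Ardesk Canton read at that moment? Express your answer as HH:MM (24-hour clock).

13:45

1 March 2025 is a Saturday, so the first Friday is March 7.
1 October 2025 is a Wednesday, so the first Monday is October 6 and the second is October 13.
2 April 2025 falls between 7 March and 13 October, so daylight saving is in effect and Bryax Sector is at UTC+04:00.
11:45 Bryax Sector − 4h = 07:45 UTC.
1 October 2024 is a Tuesday, so the first Sunday is October 6 and the fourth is October 27.
1 March 2025 is a Saturday, so the first Friday is March 7 and the fourth is March 28.
At the standard offset (UTC+06:00), 07:45 UTC + 6h = 13:45 Ardesk Canton standard time.
The standard-time date in Ardesk Canton, 2 April 2025, is outside the daylight-saving period (27 October 2024 – 28 March 2025), so Ardesk Canton is on standard time, UTC+06:00.
07:45 UTC + 6h = 13:45 Ardesk Canton.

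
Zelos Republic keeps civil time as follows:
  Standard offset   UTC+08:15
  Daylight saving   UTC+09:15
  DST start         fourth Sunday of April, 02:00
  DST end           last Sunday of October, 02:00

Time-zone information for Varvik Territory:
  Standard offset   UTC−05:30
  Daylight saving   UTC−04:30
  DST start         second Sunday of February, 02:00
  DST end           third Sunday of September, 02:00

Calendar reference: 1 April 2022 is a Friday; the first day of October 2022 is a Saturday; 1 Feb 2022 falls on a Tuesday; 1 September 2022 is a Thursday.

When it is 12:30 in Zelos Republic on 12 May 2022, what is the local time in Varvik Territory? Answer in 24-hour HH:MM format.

22:45

1 April 2022 is a Friday, so the first Sunday is April 3 and the fourth is April 24.
1 October 2022 is a Saturday, so Sundays fall on 2, 9, 16, 23, 30; the last is October 30.
12 May 2022 lies within the daylight-saving period (24 April – 30 October), so Zelos Republic is on daylight time, UTC+09:15.
12:30 Zelos Republic − 9h15m = 03:15 UTC.
1 February 2022 is a Tuesday, so the first Sunday is February 6 and the second is February 13.
1 September 2022 is a Thursday, so the first Sunday is September 4 and the third is September 18.
At the standard offset (UTC−05:30), 03:15 UTC − 5h30m = 21:45 Varvik Territory standard time (rolling into the previous day, 11 May 2022).
The standard-time date in Varvik Territory, 11 May 2022, falls between 13 February and 18 September, so daylight saving is in effect and Varvik Territory is at UTC−04:30.
03:15 UTC − 4h30m = 22:45 Varvik Territory (rolling into the previous day, 11 May 2022).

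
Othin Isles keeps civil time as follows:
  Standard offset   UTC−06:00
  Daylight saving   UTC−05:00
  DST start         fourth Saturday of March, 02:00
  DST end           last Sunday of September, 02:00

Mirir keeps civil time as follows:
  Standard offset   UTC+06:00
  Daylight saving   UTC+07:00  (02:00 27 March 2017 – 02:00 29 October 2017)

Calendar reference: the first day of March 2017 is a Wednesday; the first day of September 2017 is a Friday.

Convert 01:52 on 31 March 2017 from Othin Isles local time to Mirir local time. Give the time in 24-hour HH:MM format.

1 March 2017 is a Wednesday, so the first Saturday is March 4 and the fourth is March 25.
1 September 2017 is a Friday, so Sundays fall on 3, 10, 17, 24; the last is September 24.
Daylight saving runs 25 March – 24 September; 31 March 2017 is inside that window, so Othin Isles is at UTC−05:00.
01:52 Othin Isles + 5h = 06:52 UTC.
At the standard offset (UTC+06:00), 06:52 UTC + 6h = 12:52 Mirir standard time.
The standard-time date in Mirir, 31 March 2017, lies within the daylight-saving period (27 March – 29 October), so Mirir is on daylight time, UTC+07:00.
06:52 UTC + 7h = 13:52 Mirir.

13:52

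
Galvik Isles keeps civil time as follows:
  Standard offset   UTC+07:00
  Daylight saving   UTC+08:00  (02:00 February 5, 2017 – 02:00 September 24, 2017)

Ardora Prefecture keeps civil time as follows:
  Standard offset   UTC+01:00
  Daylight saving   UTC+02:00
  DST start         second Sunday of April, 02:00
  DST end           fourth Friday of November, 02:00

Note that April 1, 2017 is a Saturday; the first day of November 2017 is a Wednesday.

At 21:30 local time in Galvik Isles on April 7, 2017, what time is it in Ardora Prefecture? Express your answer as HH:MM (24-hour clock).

April 7, 2017 falls between 5 February and 24 September, so daylight saving is in effect and Galvik Isles is at UTC+08:00.
21:30 Galvik Isles − 8h = 13:30 UTC.
1 April 2017 is a Saturday, so the first Sunday is April 2 and the second is April 9.
1 November 2017 is a Wednesday, so the first Friday is November 3 and the fourth is November 24.
At the standard offset (UTC+01:00), 13:30 UTC + 1h = 14:30 Ardora Prefecture standard time.
Daylight saving runs 9 April – 24 November; the standard-time date in Ardora Prefecture, April 7, 2017, is outside that window, so Ardora Prefecture is on standard time at UTC+01:00.
13:30 UTC + 1h = 14:30 Ardora Prefecture.

14:30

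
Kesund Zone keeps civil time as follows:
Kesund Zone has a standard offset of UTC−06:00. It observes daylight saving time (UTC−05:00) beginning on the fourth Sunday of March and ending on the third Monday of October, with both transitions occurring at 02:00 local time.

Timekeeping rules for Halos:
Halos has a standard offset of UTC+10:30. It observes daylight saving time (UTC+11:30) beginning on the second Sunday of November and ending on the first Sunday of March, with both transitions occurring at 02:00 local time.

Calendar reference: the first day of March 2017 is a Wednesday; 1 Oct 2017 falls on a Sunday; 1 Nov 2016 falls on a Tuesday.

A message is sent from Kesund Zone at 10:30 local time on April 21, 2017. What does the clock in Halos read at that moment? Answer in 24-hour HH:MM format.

02:00

1 March 2017 is a Wednesday, so the first Sunday is March 5 and the fourth is March 26.
1 October 2017 is a Sunday, so the first Monday is October 2 and the third is October 16.
April 21, 2017 lies within the daylight-saving period (26 March – 16 October), so Kesund Zone is on daylight time, UTC−05:00.
10:30 Kesund Zone + 5h = 15:30 UTC.
1 November 2016 is a Tuesday, so the first Sunday is November 6 and the second is November 13.
1 March 2017 is a Wednesday, so the first Sunday is March 5.
At the standard offset (UTC+10:30), 15:30 UTC + 10h30m = 02:00 Halos standard time (rolling into the next day, 22 April 2017).
Daylight saving runs 13 November 2016 – 5 March 2017; the standard-time date in Halos, April 22, 2017, is outside that window, so Halos is on standard time at UTC+10:30.
15:30 UTC + 10h30m = 02:00 Halos (rolling into the next day, 22 April 2017).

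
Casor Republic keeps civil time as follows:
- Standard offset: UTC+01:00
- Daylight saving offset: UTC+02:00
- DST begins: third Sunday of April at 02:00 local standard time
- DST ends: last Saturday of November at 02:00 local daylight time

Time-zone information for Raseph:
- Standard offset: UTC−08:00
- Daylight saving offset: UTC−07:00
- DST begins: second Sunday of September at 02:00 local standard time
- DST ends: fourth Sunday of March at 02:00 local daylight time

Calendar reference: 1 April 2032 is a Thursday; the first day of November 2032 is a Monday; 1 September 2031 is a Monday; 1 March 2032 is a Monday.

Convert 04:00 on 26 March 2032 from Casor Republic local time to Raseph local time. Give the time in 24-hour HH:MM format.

1 April 2032 is a Thursday, so the first Sunday is April 4 and the third is April 18.
1 November 2032 is a Monday, so Saturdays fall on 6, 13, 20, 27; the last is November 27.
26 March 2032 is outside the daylight-saving period (18 April – 27 November), so Casor Republic is on standard time, UTC+01:00.
04:00 Casor Republic − 1h = 03:00 UTC.
1 September 2031 is a Monday, so the first Sunday is September 7 and the second is September 14.
1 March 2032 is a Monday, so the first Sunday is March 7 and the fourth is March 28.
At the standard offset (UTC−08:00), 03:00 UTC − 8h = 19:00 Raseph standard time (rolling into the previous day, 25 March 2032).
The standard-time date in Raseph, 25 March 2032, lies within the daylight-saving period (14 September 2031 – 28 March 2032), so Raseph is on daylight time, UTC−07:00.
03:00 UTC − 7h = 20:00 Raseph (rolling into the previous day, 25 March 2032).

20:00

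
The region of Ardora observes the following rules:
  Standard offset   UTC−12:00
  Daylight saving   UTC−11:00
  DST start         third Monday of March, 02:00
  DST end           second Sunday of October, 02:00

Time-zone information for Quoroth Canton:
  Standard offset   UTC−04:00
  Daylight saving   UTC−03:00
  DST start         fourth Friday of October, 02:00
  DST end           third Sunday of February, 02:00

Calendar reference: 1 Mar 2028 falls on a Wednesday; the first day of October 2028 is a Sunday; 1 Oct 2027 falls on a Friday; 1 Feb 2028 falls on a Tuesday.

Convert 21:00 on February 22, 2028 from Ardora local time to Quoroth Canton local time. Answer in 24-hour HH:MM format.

05:00

1 March 2028 is a Wednesday, so the first Monday is March 6 and the third is March 20.
1 October 2028 is a Sunday, so the first Sunday is October 1 and the second is October 8.
February 22, 2028 is outside the daylight-saving period (20 March – 8 October), so Ardora is on standard time, UTC−12:00.
21:00 Ardora + 12h = 09:00 UTC (rolling into the next day, 23 February 2028).
1 October 2027 is a Friday, so the first Friday is October 1 and the fourth is October 22.
1 February 2028 is a Tuesday, so the first Sunday is February 6 and the third is February 20.
At the standard offset (UTC−04:00), 09:00 UTC − 4h = 05:00 Quoroth Canton standard time.
The standard-time date in Quoroth Canton, February 23, 2028, does not fall between 22 October 2027 and 20 February 2028, so daylight saving is not in effect and Quoroth Canton is at UTC−04:00.
09:00 UTC − 4h = 05:00 Quoroth Canton.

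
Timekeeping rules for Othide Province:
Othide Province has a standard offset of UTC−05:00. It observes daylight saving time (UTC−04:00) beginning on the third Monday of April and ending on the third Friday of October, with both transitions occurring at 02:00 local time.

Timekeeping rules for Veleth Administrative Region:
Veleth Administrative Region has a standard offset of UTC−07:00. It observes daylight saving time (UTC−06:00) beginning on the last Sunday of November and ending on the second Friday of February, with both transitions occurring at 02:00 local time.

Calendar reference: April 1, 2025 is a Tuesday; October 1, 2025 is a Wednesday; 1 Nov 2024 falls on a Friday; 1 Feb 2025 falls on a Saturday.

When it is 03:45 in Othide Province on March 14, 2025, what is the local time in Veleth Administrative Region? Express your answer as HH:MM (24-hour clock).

01:45

1 April 2025 is a Tuesday, so the first Monday is April 7 and the third is April 21.
1 October 2025 is a Wednesday, so the first Friday is October 3 and the third is October 17.
March 14, 2025 does not fall between 21 April and 17 October, so daylight saving is not in effect and Othide Province is at UTC−05:00.
03:45 Othide Province + 5h = 08:45 UTC.
1 November 2024 is a Friday, so Sundays fall on 3, 10, 17, 24; the last is November 24.
1 February 2025 is a Saturday, so the first Friday is February 7 and the second is February 14.
At the standard offset (UTC−07:00), 08:45 UTC − 7h = 01:45 Veleth Administrative Region standard time.
The standard-time date in Veleth Administrative Region, March 14, 2025, does not fall between 24 November 2024 and 14 February 2025, so daylight saving is not in effect and Veleth Administrative Region is at UTC−07:00.
08:45 UTC − 7h = 01:45 Veleth Administrative Region.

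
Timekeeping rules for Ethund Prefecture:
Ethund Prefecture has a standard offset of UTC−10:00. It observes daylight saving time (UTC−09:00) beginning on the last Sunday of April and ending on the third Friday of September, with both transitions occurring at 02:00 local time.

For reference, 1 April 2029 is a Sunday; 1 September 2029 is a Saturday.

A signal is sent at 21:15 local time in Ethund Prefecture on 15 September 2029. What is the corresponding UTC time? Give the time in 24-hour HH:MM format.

1 April 2029 is a Sunday, so Sundays fall on 1, 8, 15, 22, 29; the last is April 29.
1 September 2029 is a Saturday, so the first Friday is September 7 and the third is September 21.
15 September 2029 falls between 29 April and 21 September, so daylight saving is in effect and Ethund Prefecture is at UTC−09:00.
21:15 local + 9h = 06:15 UTC (rolling into the next day, 16 September 2029).

06:15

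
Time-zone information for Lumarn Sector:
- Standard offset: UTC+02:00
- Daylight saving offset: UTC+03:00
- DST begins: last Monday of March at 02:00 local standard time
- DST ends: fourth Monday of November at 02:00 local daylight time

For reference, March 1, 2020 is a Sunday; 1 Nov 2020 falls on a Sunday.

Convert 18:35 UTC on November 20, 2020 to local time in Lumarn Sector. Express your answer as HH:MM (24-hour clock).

1 March 2020 is a Sunday, so Mondays fall on 2, 9, 16, 23, 30; the last is March 30.
1 November 2020 is a Sunday, so the first Monday is November 2 and the fourth is November 23.
At the standard offset (UTC+02:00), 18:35 UTC + 2h = 20:35 Lumarn Sector standard time.
The standard-time date in Lumarn Sector, November 20, 2020, falls between 30 March and 23 November, so daylight saving is in effect and Lumarn Sector is at UTC+03:00.
18:35 UTC + 3h = 21:35 local.

21:35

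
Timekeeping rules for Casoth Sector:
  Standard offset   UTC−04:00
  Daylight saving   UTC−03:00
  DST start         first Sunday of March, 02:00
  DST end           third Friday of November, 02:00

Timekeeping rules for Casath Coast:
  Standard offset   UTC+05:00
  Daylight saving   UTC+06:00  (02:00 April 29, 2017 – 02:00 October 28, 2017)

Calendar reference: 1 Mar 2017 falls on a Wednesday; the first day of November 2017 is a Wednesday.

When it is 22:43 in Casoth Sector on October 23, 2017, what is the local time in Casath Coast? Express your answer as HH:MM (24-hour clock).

07:43

1 March 2017 is a Wednesday, so the first Sunday is March 5.
1 November 2017 is a Wednesday, so the first Friday is November 3 and the third is November 17.
October 23, 2017 lies within the daylight-saving period (5 March – 17 November), so Casoth Sector is on daylight time, UTC−03:00.
22:43 Casoth Sector + 3h = 01:43 UTC (rolling into the next day, 24 October 2017).
At the standard offset (UTC+05:00), 01:43 UTC + 5h = 06:43 Casath Coast standard time.
The standard-time date in Casath Coast, October 24, 2017, lies within the daylight-saving period (29 April – 28 October), so Casath Coast is on daylight time, UTC+06:00.
01:43 UTC + 6h = 07:43 Casath Coast.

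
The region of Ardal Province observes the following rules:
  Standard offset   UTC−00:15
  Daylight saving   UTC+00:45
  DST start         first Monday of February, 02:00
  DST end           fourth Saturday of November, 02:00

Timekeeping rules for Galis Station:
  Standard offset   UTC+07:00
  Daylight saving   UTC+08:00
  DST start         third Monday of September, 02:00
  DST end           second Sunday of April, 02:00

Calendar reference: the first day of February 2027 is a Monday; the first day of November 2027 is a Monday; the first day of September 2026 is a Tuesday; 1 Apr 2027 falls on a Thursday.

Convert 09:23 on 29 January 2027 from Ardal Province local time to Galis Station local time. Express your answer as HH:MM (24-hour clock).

1 February 2027 is a Monday, so the first Monday is February 1.
1 November 2027 is a Monday, so the first Saturday is November 6 and the fourth is November 27.
29 January 2027 is outside the daylight-saving period (1 February – 27 November), so Ardal Province is on standard time, UTC−00:15.
09:23 Ardal Province + 0h15m = 09:38 UTC.
1 September 2026 is a Tuesday, so the first Monday is September 7 and the third is September 21.
1 April 2027 is a Thursday, so the first Sunday is April 4 and the second is April 11.
At the standard offset (UTC+07:00), 09:38 UTC + 7h = 16:38 Galis Station standard time.
The standard-time date in Galis Station, 29 January 2027, falls between 21 September 2026 and 11 April 2027, so daylight saving is in effect and Galis Station is at UTC+08:00.
09:38 UTC + 8h = 17:38 Galis Station.

17:38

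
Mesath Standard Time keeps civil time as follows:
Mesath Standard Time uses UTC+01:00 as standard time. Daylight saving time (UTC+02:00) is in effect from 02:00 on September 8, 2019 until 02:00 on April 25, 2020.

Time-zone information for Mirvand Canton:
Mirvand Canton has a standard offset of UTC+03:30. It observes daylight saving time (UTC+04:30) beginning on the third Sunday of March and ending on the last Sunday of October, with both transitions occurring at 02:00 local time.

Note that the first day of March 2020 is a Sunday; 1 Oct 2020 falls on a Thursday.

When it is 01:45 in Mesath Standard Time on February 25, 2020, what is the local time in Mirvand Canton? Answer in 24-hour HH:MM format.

03:15

February 25, 2020 falls between 8 September 2019 and 25 April 2020, so daylight saving is in effect and Mesath Standard Time is at UTC+02:00.
01:45 Mesath Standard Time − 2h = 23:45 UTC (rolling into the previous day, 24 February 2020).
1 March 2020 is a Sunday, so the first Sunday is March 1 and the third is March 15.
1 October 2020 is a Thursday, so Sundays fall on 4, 11, 18, 25; the last is October 25.
At the standard offset (UTC+03:30), 23:45 UTC + 3h30m = 03:15 Mirvand Canton standard time (rolling into the next day, 25 February 2020).
The standard-time date in Mirvand Canton, February 25, 2020, is outside the daylight-saving period (15 March – 25 October), so Mirvand Canton is on standard time, UTC+03:30.
23:45 UTC + 3h30m = 03:15 Mirvand Canton (rolling into the next day, 25 February 2020).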